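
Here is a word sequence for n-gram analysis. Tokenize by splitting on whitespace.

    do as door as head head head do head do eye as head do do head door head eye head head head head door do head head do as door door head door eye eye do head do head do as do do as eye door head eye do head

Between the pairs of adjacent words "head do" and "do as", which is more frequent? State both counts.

"head do": 6 occurrences
"do as": 4 occurrences

"head do" (6 vs 4)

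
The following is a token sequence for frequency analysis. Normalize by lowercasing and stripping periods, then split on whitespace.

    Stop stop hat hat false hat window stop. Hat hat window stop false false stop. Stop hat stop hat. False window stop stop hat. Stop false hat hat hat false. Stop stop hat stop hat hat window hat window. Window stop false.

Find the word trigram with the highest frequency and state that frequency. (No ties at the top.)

Trigram frequencies (highest first):
  stop stop hat: 4
  stop hat hat: 3
  stop hat stop: 3
  hat hat false: 2
  hat window stop: 2
  hat hat window: 2
  … (21 more, each ≤ 2)

"stop stop hat", 4 times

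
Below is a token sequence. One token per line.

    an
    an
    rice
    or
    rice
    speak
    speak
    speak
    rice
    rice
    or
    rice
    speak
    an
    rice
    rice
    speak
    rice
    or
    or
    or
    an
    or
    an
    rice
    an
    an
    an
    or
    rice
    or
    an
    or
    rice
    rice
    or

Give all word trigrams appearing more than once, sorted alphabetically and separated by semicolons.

an or rice; or an or; or rice speak; rice or rice; rice rice or

Trigram counts meeting the condition (more than once):
  an or rice: 2
  or an or: 2
  or rice speak: 2
  rice or rice: 2
  rice rice or: 2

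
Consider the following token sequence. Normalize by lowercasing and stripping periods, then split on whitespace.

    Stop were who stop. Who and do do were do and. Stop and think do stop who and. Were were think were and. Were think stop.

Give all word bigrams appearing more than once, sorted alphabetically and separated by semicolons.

and were; stop who; were think; who and

Bigram counts meeting the condition (more than once):
  and were: 2
  stop who: 2
  were think: 2
  who and: 2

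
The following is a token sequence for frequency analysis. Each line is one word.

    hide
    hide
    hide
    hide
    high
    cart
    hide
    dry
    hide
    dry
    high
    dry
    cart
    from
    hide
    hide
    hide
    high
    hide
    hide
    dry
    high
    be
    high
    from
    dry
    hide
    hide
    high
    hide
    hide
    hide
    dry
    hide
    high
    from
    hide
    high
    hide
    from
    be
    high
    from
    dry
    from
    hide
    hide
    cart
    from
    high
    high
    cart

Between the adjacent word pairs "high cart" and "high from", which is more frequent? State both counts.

"high cart": 2 occurrences
"high from": 3 occurrences

"high from" (3 vs 2)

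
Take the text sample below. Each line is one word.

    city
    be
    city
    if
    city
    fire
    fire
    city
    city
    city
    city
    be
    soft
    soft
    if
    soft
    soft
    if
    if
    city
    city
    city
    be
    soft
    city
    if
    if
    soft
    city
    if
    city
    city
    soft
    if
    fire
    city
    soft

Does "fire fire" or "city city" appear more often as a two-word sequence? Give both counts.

"city city" (6 vs 1)

"fire fire": 1 occurrence
"city city": 6 occurrences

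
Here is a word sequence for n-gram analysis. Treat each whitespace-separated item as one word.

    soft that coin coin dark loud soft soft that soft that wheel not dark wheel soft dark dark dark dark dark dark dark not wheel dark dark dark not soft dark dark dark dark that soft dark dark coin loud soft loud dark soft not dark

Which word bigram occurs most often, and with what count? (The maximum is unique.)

Bigram frequencies (highest first):
  dark dark: 12
  soft that: 3
  soft dark: 3
  loud soft: 2
  that soft: 2
  not dark: 2
  … (20 more, each ≤ 2)

"dark dark", 12 times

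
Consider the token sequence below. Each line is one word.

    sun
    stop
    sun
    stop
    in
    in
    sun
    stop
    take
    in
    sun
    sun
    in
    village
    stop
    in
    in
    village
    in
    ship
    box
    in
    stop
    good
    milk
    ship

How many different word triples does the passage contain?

23

26 tokens → 24 trigram windows in total.
Repeated trigrams (each contributes count−1 duplicates):
  stop in in: 2
1 duplicate windows → 24 − 1 = 23 distinct.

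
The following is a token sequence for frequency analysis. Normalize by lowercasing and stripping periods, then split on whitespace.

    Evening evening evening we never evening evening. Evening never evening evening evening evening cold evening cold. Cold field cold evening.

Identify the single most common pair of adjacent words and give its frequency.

"evening evening", 7 times

Bigram frequencies (highest first):
  evening evening: 7
  never evening: 2
  evening cold: 2
  cold evening: 2
  evening we: 1
  we never: 1
  … (4 more, each ≤ 1)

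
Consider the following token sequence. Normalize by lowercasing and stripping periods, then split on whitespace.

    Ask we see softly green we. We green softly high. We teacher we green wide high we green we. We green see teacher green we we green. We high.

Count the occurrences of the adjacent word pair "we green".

Scanning the 28 overlapping bigram windows for "we green":
  position 7–8: we green
  position 13–14: we green
  position 17–18: we green
  position 20–21: we green
  position 26–27: we green

5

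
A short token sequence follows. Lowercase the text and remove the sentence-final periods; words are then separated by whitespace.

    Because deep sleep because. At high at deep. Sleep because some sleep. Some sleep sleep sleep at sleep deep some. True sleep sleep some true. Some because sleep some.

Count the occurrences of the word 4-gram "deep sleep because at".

1

Scanning the 26 overlapping 4-gram windows for "deep sleep because at":
  position 2–5: deep sleep because at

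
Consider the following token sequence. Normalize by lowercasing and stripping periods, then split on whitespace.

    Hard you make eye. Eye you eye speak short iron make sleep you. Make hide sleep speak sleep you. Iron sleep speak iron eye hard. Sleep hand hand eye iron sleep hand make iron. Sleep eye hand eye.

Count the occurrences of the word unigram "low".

0

Scanning the 38 tokens for "low":
  (none found)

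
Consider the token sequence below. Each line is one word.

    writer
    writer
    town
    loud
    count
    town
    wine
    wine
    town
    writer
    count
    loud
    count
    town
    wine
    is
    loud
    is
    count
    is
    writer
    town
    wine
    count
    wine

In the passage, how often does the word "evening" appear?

0

Scanning the 25 tokens for "evening":
  (none found)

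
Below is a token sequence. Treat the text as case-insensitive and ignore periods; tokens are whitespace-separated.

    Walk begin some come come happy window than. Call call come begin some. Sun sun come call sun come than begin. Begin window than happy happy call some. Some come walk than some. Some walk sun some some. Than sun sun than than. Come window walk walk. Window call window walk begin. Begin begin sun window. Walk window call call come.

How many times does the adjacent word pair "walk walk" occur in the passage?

Scanning the 60 overlapping bigram windows for "walk walk":
  position 46–47: walk walk

1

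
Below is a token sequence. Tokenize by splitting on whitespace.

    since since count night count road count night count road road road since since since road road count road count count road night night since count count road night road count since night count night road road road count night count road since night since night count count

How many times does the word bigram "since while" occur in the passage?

0

Scanning the 47 overlapping bigram windows for "since while":
  (none found)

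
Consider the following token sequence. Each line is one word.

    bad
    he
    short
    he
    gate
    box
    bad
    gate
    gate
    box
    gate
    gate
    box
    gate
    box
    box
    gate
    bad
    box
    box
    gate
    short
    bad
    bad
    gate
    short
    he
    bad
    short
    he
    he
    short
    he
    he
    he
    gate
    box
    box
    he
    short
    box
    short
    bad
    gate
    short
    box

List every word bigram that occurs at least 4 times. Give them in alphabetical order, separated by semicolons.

Bigram counts meeting the condition (at least 4 times):
  box gate: 4
  gate box: 5
  short he: 4

box gate; gate box; short he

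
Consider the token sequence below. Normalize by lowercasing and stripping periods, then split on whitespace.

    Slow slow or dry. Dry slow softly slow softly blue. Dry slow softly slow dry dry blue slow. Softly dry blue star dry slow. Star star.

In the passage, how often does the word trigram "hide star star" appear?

0

Scanning the 24 overlapping trigram windows for "hide star star":
  (none found)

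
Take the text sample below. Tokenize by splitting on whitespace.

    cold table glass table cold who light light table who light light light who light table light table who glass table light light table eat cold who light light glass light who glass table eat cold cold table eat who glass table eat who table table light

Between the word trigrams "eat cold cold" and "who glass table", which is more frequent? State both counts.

"eat cold cold": 1 occurrence
"who glass table": 3 occurrences

"who glass table" (3 vs 1)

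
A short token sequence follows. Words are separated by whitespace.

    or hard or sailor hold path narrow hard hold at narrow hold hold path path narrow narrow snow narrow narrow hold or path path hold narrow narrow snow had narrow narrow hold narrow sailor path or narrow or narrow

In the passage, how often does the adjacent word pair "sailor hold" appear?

1

Scanning the 38 overlapping bigram windows for "sailor hold":
  position 4–5: sailor hold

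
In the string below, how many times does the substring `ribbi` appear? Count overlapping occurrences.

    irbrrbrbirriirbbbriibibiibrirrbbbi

Sliding a length-5 window over the 34 characters (30 positions):
  (no match at any position)

0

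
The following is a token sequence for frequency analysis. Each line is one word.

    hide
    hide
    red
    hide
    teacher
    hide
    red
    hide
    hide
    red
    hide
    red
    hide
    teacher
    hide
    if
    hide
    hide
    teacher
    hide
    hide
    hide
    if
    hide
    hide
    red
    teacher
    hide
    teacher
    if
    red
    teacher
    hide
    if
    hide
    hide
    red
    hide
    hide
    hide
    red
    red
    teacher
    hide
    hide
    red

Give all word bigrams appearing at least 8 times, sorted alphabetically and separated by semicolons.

Bigram counts meeting the condition (at least 8 times):
  hide hide: 10
  hide red: 8

hide hide; hide red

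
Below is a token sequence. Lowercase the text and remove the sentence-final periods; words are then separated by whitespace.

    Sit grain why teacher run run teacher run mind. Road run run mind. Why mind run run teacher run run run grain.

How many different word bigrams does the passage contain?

13

22 tokens → 21 bigram windows in total.
Repeated bigrams (each contributes count−1 duplicates):
  run run: 5
  teacher run: 3
  run mind: 2
  run teacher: 2
8 duplicate windows → 21 − 8 = 13 distinct.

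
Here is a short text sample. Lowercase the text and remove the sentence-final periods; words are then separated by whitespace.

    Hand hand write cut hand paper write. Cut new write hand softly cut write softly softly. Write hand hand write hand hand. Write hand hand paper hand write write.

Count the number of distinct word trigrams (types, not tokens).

22

29 tokens → 27 trigram windows in total.
Repeated trigrams (each contributes count−1 duplicates):
  hand hand write: 3
  write hand hand: 3
  hand write hand: 2
5 duplicate windows → 27 − 5 = 22 distinct.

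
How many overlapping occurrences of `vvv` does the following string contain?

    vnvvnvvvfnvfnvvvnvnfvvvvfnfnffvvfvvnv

Sliding a length-3 window over the 37 characters (35 positions):
  position 6–8: vvv
  position 14–16: vvv
  position 21–23: vvv
  position 22–24: vvv

4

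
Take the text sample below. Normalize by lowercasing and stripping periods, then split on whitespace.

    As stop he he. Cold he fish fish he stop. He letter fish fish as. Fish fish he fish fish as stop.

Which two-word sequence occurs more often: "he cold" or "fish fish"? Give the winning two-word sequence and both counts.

"fish fish" (4 vs 1)

"he cold": 1 occurrence
"fish fish": 4 occurrences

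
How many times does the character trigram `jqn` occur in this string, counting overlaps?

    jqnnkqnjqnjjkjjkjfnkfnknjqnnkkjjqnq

4

Sliding a length-3 window over the 35 characters (33 positions):
  position 1–3: jqn
  position 8–10: jqn
  position 25–27: jqn
  position 32–34: jqn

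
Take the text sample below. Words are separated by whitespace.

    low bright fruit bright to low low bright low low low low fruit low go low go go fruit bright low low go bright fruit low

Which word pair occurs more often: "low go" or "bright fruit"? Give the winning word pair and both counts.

"low go" (3 vs 2)

"low go": 3 occurrences
"bright fruit": 2 occurrences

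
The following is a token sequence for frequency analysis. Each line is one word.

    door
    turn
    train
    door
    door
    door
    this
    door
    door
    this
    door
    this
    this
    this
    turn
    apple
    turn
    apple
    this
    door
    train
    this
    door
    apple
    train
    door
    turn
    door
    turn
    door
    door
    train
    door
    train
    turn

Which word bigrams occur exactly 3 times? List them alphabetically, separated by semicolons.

door this; door train; door turn; train door

Bigram counts meeting the condition (exactly 3 times):
  door this: 3
  door train: 3
  door turn: 3
  train door: 3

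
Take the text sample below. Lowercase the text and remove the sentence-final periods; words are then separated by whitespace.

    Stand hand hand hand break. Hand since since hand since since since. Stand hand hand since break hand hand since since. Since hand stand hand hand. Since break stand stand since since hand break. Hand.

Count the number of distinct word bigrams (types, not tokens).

35 tokens → 34 bigram windows in total.
Repeated bigrams (each contributes count−1 duplicates):
  since since: 6
  hand hand: 5
  hand since: 5
  break hand: 3
  since hand: 3
  stand hand: 3
  hand break: 2
  since break: 2
21 duplicate windows → 34 − 21 = 13 distinct.

13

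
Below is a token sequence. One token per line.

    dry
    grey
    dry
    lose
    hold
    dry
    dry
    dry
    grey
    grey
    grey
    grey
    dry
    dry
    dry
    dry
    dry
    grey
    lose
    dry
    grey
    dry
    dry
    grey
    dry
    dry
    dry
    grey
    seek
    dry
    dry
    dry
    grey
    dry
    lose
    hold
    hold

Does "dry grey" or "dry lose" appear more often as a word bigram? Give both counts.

"dry grey" (7 vs 2)

"dry grey": 7 occurrences
"dry lose": 2 occurrences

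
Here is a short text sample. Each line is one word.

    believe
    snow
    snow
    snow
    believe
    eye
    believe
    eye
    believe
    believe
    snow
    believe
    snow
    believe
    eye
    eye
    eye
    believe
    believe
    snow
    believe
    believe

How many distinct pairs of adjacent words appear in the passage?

22 tokens → 21 bigram windows in total.
Repeated bigrams (each contributes count−1 duplicates):
  believe snow: 4
  snow believe: 4
  believe believe: 3
  believe eye: 3
  eye believe: 3
  eye eye: 2
  snow snow: 2
14 duplicate windows → 21 − 14 = 7 distinct.

7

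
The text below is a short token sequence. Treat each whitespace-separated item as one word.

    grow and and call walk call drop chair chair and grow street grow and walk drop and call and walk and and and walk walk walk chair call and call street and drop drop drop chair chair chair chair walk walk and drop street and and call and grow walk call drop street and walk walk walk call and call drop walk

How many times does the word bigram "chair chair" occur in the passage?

Scanning the 61 overlapping bigram windows for "chair chair":
  position 8–9: chair chair
  position 36–37: chair chair
  position 37–38: chair chair
  position 38–39: chair chair

4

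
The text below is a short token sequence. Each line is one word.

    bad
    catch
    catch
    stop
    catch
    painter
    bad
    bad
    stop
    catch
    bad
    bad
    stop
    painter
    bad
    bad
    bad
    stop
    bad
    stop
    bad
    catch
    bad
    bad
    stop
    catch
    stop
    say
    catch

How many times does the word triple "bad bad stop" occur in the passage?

4

Scanning the 27 overlapping trigram windows for "bad bad stop":
  position 7–9: bad bad stop
  position 11–13: bad bad stop
  position 16–18: bad bad stop
  position 23–25: bad bad stop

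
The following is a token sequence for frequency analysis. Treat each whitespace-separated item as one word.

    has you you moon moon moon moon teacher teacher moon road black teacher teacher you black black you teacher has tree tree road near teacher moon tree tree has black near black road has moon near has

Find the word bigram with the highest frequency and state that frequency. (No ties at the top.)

"moon moon", 3 times

Bigram frequencies (highest first):
  moon moon: 3
  teacher teacher: 2
  teacher moon: 2
  tree tree: 2
  has you: 1
  you you: 1
  … (25 more, each ≤ 1)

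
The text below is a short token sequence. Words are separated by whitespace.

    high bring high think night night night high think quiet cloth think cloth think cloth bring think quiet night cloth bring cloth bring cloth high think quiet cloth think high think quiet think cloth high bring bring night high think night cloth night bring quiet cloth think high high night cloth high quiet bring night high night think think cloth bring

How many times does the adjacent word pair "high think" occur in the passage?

5

Scanning the 60 overlapping bigram windows for "high think":
  position 3–4: high think
  position 8–9: high think
  position 25–26: high think
  position 30–31: high think
  position 39–40: high think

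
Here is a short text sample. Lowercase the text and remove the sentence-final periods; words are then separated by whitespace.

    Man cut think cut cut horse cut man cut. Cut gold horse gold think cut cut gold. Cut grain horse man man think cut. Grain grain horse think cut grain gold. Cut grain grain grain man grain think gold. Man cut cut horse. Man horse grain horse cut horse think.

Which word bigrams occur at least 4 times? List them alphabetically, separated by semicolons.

Bigram counts meeting the condition (at least 4 times):
  cut cut: 4
  cut grain: 4
  think cut: 4

cut cut; cut grain; think cut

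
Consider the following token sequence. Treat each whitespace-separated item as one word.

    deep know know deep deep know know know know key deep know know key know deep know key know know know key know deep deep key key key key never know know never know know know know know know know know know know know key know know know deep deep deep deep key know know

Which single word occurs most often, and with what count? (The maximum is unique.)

Unigram frequencies (highest first):
  know: 32
  deep: 11
  key: 10
  never: 2

"know", 32 times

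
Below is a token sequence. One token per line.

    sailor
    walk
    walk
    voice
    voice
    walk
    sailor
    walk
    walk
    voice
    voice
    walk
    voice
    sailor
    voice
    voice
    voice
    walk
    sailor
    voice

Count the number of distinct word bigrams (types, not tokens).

20 tokens → 19 bigram windows in total.
Repeated bigrams (each contributes count−1 duplicates):
  voice voice: 4
  voice walk: 3
  walk voice: 3
  sailor voice: 2
  sailor walk: 2
  walk sailor: 2
  walk walk: 2
11 duplicate windows → 19 − 11 = 8 distinct.

8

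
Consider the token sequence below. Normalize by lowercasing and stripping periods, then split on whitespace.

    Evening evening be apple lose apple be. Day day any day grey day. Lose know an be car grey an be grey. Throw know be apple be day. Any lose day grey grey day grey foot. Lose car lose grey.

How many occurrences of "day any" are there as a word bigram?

2

Scanning the 39 overlapping bigram windows for "day any":
  position 9–10: day any
  position 28–29: day any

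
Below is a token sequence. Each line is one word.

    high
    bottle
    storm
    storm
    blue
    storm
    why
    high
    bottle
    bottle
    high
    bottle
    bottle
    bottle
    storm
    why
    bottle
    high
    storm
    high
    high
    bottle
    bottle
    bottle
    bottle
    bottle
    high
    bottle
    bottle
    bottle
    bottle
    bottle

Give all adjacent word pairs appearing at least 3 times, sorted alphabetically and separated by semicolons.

Bigram counts meeting the condition (at least 3 times):
  bottle bottle: 11
  bottle high: 3
  high bottle: 5

bottle bottle; bottle high; high bottle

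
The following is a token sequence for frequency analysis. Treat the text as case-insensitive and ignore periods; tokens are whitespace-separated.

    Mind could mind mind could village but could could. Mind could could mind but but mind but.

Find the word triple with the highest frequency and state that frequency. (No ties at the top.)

Trigram frequencies (highest first):
  could could mind: 2
  mind could mind: 1
  could mind mind: 1
  mind mind could: 1
  mind could village: 1
  could village but: 1
  … (8 more, each ≤ 1)

"could could mind", 2 times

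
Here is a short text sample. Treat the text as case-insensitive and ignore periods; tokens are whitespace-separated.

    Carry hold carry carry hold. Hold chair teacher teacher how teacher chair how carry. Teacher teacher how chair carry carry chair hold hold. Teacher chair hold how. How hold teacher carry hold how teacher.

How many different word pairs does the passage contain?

34 tokens → 33 bigram windows in total.
Repeated bigrams (each contributes count−1 duplicates):
  carry hold: 3
  carry carry: 2
  chair hold: 2
  hold hold: 2
  hold how: 2
  hold teacher: 2
  how teacher: 2
  teacher chair: 2
  … (2 more repeated)
11 duplicate windows → 33 − 11 = 22 distinct.

22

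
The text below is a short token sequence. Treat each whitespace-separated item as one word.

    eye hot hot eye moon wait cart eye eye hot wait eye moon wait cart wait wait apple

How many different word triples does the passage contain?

18 tokens → 16 trigram windows in total.
Repeated trigrams (each contributes count−1 duplicates):
  eye moon wait: 2
  moon wait cart: 2
2 duplicate windows → 16 − 2 = 14 distinct.

14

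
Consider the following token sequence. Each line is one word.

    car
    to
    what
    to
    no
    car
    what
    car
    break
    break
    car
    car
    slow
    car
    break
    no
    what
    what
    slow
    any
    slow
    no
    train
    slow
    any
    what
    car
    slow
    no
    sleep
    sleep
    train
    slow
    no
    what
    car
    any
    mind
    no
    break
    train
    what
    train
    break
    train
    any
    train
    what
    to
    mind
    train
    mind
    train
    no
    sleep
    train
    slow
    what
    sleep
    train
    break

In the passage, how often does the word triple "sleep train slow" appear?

2

Scanning the 59 overlapping trigram windows for "sleep train slow":
  position 31–33: sleep train slow
  position 55–57: sleep train slow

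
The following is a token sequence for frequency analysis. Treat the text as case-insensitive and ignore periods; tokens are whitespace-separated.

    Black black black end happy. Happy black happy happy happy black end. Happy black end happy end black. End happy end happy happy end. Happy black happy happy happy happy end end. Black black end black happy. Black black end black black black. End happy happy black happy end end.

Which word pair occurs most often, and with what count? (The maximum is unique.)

"happy happy", 8 times

Bigram frequencies (highest first):
  happy happy: 8
  black end: 7
  end happy: 7
  black black: 6
  happy black: 6
  happy end: 5
  … (3 more, each ≤ 4)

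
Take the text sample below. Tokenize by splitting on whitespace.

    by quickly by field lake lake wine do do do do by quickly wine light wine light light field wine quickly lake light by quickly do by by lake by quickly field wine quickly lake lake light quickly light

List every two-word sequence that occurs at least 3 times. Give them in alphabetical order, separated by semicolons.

by quickly; do do

Bigram counts meeting the condition (at least 3 times):
  by quickly: 4
  do do: 3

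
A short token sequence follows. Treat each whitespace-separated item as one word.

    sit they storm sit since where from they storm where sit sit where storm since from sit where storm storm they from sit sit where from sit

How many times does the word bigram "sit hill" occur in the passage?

Scanning the 26 overlapping bigram windows for "sit hill":
  (none found)

0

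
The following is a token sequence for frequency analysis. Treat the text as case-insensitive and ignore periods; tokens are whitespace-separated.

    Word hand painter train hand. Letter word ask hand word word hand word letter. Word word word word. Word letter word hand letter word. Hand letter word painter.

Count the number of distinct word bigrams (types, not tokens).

12

28 tokens → 27 bigram windows in total.
Repeated bigrams (each contributes count−1 duplicates):
  letter word: 5
  word word: 5
  word hand: 4
  hand letter: 3
  hand word: 2
  word letter: 2
15 duplicate windows → 27 − 15 = 12 distinct.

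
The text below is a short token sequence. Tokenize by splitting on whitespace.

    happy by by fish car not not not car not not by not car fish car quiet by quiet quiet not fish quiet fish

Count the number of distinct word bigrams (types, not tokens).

24 tokens → 23 bigram windows in total.
Repeated bigrams (each contributes count−1 duplicates):
  not not: 3
  car not: 2
  fish car: 2
  not car: 2
5 duplicate windows → 23 − 5 = 18 distinct.

18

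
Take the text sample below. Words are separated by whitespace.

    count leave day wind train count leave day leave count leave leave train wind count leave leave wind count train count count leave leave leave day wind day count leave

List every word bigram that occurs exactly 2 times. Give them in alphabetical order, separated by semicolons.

day wind; train count; wind count

Bigram counts meeting the condition (exactly 2 times):
  day wind: 2
  train count: 2
  wind count: 2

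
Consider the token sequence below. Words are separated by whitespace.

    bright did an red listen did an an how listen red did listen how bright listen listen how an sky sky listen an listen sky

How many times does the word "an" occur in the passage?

Scanning the 25 tokens for "an":
  position 3: an
  position 7: an
  position 8: an
  position 19: an
  position 23: an

5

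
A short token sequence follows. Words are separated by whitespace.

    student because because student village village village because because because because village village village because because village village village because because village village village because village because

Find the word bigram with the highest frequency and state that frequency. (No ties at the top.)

Bigram frequencies (highest first):
  village village: 8
  because because: 6
  village because: 5
  because village: 4
  student because: 1
  because student: 1
  … (1 more, each ≤ 1)

"village village", 8 times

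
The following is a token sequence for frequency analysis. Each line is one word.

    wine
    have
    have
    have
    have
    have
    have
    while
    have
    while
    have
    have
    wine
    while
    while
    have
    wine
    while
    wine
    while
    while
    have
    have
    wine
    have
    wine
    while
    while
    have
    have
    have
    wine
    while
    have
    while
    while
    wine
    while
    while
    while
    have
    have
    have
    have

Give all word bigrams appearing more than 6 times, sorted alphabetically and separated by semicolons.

Bigram counts meeting the condition (more than 6 times):
  have have: 12
  while have: 7

have have; while have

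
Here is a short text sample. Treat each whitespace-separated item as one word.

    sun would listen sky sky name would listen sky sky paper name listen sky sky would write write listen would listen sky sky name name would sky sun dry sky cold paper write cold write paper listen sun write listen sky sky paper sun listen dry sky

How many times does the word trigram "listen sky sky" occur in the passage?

Scanning the 45 overlapping trigram windows for "listen sky sky":
  position 3–5: listen sky sky
  position 8–10: listen sky sky
  position 13–15: listen sky sky
  position 21–23: listen sky sky
  position 40–42: listen sky sky

5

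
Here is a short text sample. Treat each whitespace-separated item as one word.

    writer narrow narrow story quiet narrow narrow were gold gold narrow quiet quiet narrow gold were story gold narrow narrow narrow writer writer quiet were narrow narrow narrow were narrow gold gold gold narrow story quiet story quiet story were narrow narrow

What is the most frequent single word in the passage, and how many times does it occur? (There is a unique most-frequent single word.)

Unigram frequencies (highest first):
  narrow: 16
  gold: 7
  quiet: 6
  story: 5
  were: 5
  writer: 3

"narrow", 16 times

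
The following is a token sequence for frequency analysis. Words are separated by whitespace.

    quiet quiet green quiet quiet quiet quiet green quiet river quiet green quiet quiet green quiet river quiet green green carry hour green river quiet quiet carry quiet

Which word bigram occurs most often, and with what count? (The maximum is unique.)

"quiet quiet", 6 times

Bigram frequencies (highest first):
  quiet quiet: 6
  quiet green: 5
  green quiet: 4
  river quiet: 3
  quiet river: 2
  green green: 1
  … (6 more, each ≤ 1)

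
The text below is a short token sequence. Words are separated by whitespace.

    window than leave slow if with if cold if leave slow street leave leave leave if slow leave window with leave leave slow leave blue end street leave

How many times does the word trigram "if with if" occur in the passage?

Scanning the 26 overlapping trigram windows for "if with if":
  position 5–7: if with if

1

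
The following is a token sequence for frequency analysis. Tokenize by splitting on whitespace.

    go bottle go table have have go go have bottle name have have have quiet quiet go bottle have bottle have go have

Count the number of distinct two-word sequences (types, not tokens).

23 tokens → 22 bigram windows in total.
Repeated bigrams (each contributes count−1 duplicates):
  have have: 3
  bottle have: 2
  go bottle: 2
  go have: 2
  have bottle: 2
  have go: 2
7 duplicate windows → 22 − 7 = 15 distinct.

15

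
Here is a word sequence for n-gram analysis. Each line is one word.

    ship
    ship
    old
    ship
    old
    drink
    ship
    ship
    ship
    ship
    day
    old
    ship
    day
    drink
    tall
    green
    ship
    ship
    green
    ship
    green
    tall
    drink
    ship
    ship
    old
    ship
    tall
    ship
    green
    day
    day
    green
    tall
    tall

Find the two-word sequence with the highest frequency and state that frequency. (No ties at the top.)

"ship ship", 6 times

Bigram frequencies (highest first):
  ship ship: 6
  ship old: 3
  old ship: 3
  ship green: 3
  drink ship: 2
  ship day: 2
  … (14 more, each ≤ 2)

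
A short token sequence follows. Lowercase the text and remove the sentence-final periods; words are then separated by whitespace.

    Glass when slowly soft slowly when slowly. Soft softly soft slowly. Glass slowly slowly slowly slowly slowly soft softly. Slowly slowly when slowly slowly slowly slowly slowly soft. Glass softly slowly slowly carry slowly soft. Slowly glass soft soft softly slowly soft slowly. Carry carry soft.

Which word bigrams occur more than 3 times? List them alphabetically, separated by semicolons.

Bigram counts meeting the condition (more than 3 times):
  slowly slowly: 10
  slowly soft: 6
  soft slowly: 4

slowly slowly; slowly soft; soft slowly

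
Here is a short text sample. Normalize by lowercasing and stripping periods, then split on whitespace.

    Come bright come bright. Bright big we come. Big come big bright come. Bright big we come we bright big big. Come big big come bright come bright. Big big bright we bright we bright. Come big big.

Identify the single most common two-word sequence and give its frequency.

"come bright", 5 times

Bigram frequencies (highest first):
  come bright: 5
  bright come: 4
  bright big: 4
  come big: 4
  big big: 4
  big come: 3
  … (7 more, each ≤ 3)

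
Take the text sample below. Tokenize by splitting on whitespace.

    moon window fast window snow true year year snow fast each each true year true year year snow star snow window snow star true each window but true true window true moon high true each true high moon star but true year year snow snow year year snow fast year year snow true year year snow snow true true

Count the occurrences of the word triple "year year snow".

Scanning the 57 overlapping trigram windows for "year year snow":
  position 7–9: year year snow
  position 16–18: year year snow
  position 42–44: year year snow
  position 46–48: year year snow
  position 50–52: year year snow
  position 54–56: year year snow

6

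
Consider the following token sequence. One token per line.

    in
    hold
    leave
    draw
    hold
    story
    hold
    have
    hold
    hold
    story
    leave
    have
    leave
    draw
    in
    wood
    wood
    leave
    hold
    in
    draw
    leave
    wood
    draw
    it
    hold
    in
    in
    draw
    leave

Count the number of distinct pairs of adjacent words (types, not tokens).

31 tokens → 30 bigram windows in total.
Repeated bigrams (each contributes count−1 duplicates):
  draw leave: 2
  hold in: 2
  hold story: 2
  in draw: 2
  leave draw: 2
5 duplicate windows → 30 − 5 = 25 distinct.

25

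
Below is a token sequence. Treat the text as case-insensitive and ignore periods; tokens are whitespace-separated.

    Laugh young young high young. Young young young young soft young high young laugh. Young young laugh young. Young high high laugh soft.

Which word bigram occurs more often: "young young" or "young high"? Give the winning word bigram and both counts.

"young young" (7 vs 3)

"young young": 7 occurrences
"young high": 3 occurrences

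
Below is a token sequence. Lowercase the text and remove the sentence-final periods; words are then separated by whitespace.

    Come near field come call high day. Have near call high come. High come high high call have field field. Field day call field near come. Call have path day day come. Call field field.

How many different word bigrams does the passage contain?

25

35 tokens → 34 bigram windows in total.
Repeated bigrams (each contributes count−1 duplicates):
  come call: 3
  field field: 3
  call field: 2
  call have: 2
  call high: 2
  come high: 2
  high come: 2
9 duplicate windows → 34 − 9 = 25 distinct.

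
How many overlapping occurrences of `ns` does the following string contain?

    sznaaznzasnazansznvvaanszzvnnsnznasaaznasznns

4

Sliding a length-2 window over the 45 characters (44 positions):
  position 15–16: ns
  position 23–24: ns
  position 29–30: ns
  position 44–45: ns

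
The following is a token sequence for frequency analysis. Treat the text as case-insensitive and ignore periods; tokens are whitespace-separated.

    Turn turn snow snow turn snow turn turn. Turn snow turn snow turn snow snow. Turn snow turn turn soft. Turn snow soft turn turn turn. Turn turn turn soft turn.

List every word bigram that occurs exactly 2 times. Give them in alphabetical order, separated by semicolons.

snow snow; turn soft

Bigram counts meeting the condition (exactly 2 times):
  snow snow: 2
  turn soft: 2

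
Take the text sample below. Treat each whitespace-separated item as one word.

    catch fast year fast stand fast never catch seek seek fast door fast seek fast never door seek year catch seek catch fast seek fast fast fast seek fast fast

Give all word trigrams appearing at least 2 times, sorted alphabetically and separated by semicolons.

fast seek fast; seek fast fast

Trigram counts meeting the condition (at least 2 times):
  fast seek fast: 3
  seek fast fast: 2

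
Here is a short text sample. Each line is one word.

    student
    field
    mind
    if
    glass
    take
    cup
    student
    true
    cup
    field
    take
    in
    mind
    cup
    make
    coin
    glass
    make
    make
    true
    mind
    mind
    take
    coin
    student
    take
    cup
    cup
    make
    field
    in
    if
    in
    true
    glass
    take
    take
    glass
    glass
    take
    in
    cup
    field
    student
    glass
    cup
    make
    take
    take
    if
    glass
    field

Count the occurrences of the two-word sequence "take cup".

Scanning the 52 overlapping bigram windows for "take cup":
  position 6–7: take cup
  position 27–28: take cup

2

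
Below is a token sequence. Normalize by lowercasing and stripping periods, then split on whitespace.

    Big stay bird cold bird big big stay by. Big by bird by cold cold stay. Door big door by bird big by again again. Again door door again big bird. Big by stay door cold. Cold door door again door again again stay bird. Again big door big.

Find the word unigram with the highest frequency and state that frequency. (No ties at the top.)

Unigram frequencies (highest first):
  big: 10
  door: 9
  again: 8
  bird: 6
  by: 6
  stay: 5
  … (1 more, each ≤ 5)

"big", 10 times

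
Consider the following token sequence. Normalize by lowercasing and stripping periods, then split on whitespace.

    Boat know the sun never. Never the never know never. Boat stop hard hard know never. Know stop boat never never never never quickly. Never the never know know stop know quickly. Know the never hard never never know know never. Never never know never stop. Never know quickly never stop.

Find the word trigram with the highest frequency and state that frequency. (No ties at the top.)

Trigram frequencies (highest first):
  never never never: 3
  never the never: 2
  the never know: 2
  never know never: 2
  never know know: 2
  never never know: 2
  … (36 more, each ≤ 1)

"never never never", 3 times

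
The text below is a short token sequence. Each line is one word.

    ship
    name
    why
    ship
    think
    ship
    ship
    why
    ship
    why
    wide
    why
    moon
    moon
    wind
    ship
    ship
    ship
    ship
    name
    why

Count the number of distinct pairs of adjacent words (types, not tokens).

21 tokens → 20 bigram windows in total.
Repeated bigrams (each contributes count−1 duplicates):
  ship ship: 4
  name why: 2
  ship name: 2
  ship why: 2
  why ship: 2
7 duplicate windows → 20 − 7 = 13 distinct.

13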